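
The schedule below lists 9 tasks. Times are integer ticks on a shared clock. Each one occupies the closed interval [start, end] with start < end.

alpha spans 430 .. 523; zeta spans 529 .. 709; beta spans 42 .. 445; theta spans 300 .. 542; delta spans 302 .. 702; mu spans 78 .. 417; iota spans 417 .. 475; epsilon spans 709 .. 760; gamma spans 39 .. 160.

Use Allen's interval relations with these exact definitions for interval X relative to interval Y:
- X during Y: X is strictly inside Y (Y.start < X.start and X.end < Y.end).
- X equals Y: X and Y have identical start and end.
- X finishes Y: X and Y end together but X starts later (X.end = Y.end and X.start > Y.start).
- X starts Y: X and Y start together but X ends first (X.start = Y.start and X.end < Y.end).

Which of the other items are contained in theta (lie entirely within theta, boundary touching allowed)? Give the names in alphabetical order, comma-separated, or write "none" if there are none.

Target theta = [300, 542].
alpha [430, 523] → during → yes.
beta [42, 445] → overlaps → no.
delta [302, 702] → overlapped-by → no.
epsilon [709, 760] → after → no.
gamma [39, 160] → before → no.
iota [417, 475] → during → yes.
mu [78, 417] → overlaps → no.
zeta [529, 709] → overlapped-by → no.
Result: alpha, iota.

alpha, iota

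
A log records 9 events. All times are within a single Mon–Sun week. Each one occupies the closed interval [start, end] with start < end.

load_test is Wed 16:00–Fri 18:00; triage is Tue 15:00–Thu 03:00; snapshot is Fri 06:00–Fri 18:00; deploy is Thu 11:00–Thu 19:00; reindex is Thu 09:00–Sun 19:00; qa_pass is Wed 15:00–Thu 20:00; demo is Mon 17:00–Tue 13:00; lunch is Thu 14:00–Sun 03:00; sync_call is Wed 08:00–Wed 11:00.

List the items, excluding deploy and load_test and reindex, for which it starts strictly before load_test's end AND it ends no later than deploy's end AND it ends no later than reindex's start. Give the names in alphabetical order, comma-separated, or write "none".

Conditions: its start is strictly before load_test's end (X.start < Fri 18:00) AND its end is no later than deploy's end (X.end <= Thu 19:00) AND its end is no later than reindex's start (X.end <= Thu 09:00).
demo: start Mon 17:00 < Fri 18:00? ✓; end Tue 13:00 <= Thu 19:00? ✓; end Tue 13:00 <= Thu 09:00? ✓ → yes.
lunch: start Thu 14:00 < Fri 18:00? ✓; end Sun 03:00 <= Thu 19:00? ✗; end Sun 03:00 <= Thu 09:00? ✗ → no.
qa_pass: start Wed 15:00 < Fri 18:00? ✓; end Thu 20:00 <= Thu 19:00? ✗; end Thu 20:00 <= Thu 09:00? ✗ → no.
snapshot: start Fri 06:00 < Fri 18:00? ✓; end Fri 18:00 <= Thu 19:00? ✗; end Fri 18:00 <= Thu 09:00? ✗ → no.
sync_call: start Wed 08:00 < Fri 18:00? ✓; end Wed 11:00 <= Thu 19:00? ✓; end Wed 11:00 <= Thu 09:00? ✓ → yes.
triage: start Tue 15:00 < Fri 18:00? ✓; end Thu 03:00 <= Thu 19:00? ✓; end Thu 03:00 <= Thu 09:00? ✓ → yes.
Result: demo, sync_call, triage.

demo, sync_call, triage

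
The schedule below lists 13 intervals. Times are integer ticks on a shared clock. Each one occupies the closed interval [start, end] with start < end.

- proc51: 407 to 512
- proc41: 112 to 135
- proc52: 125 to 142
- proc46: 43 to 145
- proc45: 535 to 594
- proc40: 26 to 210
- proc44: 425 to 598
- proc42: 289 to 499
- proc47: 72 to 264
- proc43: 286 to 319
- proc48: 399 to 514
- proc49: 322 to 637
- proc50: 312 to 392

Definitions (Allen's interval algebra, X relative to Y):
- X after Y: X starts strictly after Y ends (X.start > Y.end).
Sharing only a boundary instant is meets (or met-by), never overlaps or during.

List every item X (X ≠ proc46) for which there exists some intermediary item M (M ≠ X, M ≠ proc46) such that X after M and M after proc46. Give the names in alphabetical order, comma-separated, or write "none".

Target proc46 = [43, 145].
Intermediaries M with M after proc46: proc42, proc43, proc44, proc45, proc48, proc49, proc50, proc51.
Via proc42 — items with X after proc42: proc45.
Via proc43 — items with X after proc43: proc44, proc45, proc48, proc49, proc51.
Via proc44 — items with X after proc44: none.
Via proc45 — items with X after proc45: none.
Via proc48 — items with X after proc48: proc45.
Via proc49 — items with X after proc49: none.
Via proc50 — items with X after proc50: proc44, proc45, proc48, proc51.
Via proc51 — items with X after proc51: proc45.
Union: proc44, proc45, proc48, proc49, proc51.

proc44, proc45, proc48, proc49, proc51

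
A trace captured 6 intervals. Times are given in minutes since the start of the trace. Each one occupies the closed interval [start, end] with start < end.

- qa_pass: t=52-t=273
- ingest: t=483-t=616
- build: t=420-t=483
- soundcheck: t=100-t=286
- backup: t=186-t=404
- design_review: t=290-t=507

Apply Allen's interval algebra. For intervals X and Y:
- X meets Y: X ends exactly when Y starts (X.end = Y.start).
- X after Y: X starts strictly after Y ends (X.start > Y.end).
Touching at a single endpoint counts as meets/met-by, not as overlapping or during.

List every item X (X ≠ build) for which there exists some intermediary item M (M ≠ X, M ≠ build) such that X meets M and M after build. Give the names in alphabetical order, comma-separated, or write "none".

Target build = [t=420, t=483].
Intermediaries M with M after build: none.
Union: none.

none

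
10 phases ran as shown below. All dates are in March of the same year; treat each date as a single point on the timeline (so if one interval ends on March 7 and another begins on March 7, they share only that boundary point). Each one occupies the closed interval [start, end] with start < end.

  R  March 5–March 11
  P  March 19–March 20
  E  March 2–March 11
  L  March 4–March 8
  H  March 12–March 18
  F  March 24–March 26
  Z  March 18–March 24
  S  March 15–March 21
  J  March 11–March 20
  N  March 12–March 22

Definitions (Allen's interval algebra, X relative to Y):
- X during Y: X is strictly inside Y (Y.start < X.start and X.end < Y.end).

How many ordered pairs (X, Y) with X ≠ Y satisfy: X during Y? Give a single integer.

Checking all 90 ordered pairs for relation 'during'; matching pairs in alphabetical order:
(H, J): H during J ✓
(L, E): L during E ✓
(P, N): P during N ✓
(P, S): P during S ✓
(P, Z): P during Z ✓
(S, N): S during N ✓
Count: 6.

6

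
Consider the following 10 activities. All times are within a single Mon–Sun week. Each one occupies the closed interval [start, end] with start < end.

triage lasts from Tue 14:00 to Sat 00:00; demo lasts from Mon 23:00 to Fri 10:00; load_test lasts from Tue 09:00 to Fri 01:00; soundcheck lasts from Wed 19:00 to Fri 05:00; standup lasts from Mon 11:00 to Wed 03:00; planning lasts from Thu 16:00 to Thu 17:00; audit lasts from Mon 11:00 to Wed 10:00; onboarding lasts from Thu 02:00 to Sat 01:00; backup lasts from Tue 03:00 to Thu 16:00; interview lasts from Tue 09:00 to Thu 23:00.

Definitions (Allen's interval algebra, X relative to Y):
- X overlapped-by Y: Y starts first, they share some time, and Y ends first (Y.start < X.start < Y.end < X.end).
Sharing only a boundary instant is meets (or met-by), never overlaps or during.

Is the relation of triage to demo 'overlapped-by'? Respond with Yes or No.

triage = [Tue 14:00, Sat 00:00], demo = [Mon 23:00, Fri 10:00].
Actual relation of triage to demo: overlapped-by.
Asked whether 'overlapped-by' holds → Yes.

Yes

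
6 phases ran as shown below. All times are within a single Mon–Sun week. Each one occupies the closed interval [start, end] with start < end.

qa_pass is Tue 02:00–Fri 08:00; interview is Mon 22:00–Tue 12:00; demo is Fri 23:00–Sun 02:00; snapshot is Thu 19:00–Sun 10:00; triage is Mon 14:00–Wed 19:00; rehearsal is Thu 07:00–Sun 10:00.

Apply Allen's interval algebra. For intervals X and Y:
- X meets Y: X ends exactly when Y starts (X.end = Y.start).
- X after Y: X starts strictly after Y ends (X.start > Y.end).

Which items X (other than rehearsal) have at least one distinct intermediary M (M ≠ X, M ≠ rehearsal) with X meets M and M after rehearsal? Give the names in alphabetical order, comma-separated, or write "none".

none

Target rehearsal = [Thu 07:00, Sun 10:00].
Intermediaries M with M after rehearsal: none.
Union: none.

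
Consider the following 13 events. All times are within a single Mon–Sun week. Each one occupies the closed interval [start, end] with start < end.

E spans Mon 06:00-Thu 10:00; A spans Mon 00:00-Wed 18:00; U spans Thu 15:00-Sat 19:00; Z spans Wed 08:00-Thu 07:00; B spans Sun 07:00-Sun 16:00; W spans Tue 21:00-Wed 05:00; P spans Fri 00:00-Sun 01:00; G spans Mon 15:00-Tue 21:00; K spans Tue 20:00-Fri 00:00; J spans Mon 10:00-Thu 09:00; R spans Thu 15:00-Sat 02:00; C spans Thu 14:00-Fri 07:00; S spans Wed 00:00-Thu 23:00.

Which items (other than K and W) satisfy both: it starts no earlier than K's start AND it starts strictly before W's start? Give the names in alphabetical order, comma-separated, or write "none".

Conditions: its start is no earlier than K's start (X.start >= Tue 20:00) AND its start is strictly before W's start (X.start < Tue 21:00).
A: start Mon 00:00 >= Tue 20:00? ✗; start Mon 00:00 < Tue 21:00? ✓ → no.
B: start Sun 07:00 >= Tue 20:00? ✓; start Sun 07:00 < Tue 21:00? ✗ → no.
C: start Thu 14:00 >= Tue 20:00? ✓; start Thu 14:00 < Tue 21:00? ✗ → no.
E: start Mon 06:00 >= Tue 20:00? ✗; start Mon 06:00 < Tue 21:00? ✓ → no.
G: start Mon 15:00 >= Tue 20:00? ✗; start Mon 15:00 < Tue 21:00? ✓ → no.
J: start Mon 10:00 >= Tue 20:00? ✗; start Mon 10:00 < Tue 21:00? ✓ → no.
P: start Fri 00:00 >= Tue 20:00? ✓; start Fri 00:00 < Tue 21:00? ✗ → no.
R: start Thu 15:00 >= Tue 20:00? ✓; start Thu 15:00 < Tue 21:00? ✗ → no.
S: start Wed 00:00 >= Tue 20:00? ✓; start Wed 00:00 < Tue 21:00? ✗ → no.
U: start Thu 15:00 >= Tue 20:00? ✓; start Thu 15:00 < Tue 21:00? ✗ → no.
Z: start Wed 08:00 >= Tue 20:00? ✓; start Wed 08:00 < Tue 21:00? ✗ → no.
Result: none.

none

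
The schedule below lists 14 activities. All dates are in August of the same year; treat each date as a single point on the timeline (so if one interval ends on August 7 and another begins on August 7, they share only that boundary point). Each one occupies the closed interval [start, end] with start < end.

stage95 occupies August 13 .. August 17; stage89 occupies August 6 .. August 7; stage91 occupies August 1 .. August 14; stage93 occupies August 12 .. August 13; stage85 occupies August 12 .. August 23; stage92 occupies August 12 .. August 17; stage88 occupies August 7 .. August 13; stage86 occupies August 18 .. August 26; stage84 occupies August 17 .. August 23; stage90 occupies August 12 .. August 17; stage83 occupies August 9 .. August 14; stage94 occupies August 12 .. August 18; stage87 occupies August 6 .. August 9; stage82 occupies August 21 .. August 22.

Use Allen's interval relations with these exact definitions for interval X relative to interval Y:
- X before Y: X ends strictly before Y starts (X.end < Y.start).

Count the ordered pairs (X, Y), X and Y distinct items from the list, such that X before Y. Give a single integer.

38

Checking all 182 ordered pairs for relation 'before'; matching pairs in alphabetical order:
(stage83, stage82): stage83 before stage82 ✓
(stage83, stage84): stage83 before stage84 ✓
(stage83, stage86): stage83 before stage86 ✓
(stage87, stage82): stage87 before stage82 ✓
(stage87, stage84): stage87 before stage84 ✓
(stage87, stage85): stage87 before stage85 ✓
(stage87, stage86): stage87 before stage86 ✓
(stage87, stage90): stage87 before stage90 ✓
(stage87, stage92): stage87 before stage92 ✓
(stage87, stage93): stage87 before stage93 ✓
(stage87, stage94): stage87 before stage94 ✓
(stage87, stage95): stage87 before stage95 ✓
(stage88, stage82): stage88 before stage82 ✓
(stage88, stage84): stage88 before stage84 ✓
(stage88, stage86): stage88 before stage86 ✓
(stage89, stage82): stage89 before stage82 ✓
(stage89, stage83): stage89 before stage83 ✓
(stage89, stage84): stage89 before stage84 ✓
(stage89, stage85): stage89 before stage85 ✓
(stage89, stage86): stage89 before stage86 ✓
(stage89, stage90): stage89 before stage90 ✓
(stage89, stage92): stage89 before stage92 ✓
(stage89, stage93): stage89 before stage93 ✓
(stage89, stage94): stage89 before stage94 ✓
... plus 14 further pairs not listed.
Count: 38.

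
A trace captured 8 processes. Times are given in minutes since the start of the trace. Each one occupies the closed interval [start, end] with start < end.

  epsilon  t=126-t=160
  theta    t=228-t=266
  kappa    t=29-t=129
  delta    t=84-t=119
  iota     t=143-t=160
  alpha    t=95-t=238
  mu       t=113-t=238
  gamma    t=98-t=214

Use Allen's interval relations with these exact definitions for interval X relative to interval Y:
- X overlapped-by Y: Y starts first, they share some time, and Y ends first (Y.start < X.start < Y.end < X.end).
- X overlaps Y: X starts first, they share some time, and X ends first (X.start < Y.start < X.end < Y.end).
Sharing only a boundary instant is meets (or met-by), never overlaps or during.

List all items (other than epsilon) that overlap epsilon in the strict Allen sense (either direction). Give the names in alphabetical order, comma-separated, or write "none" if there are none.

kappa

Target epsilon = [t=126, t=160].
alpha [t=95, t=238] → contains → no.
delta [t=84, t=119] → before → no.
gamma [t=98, t=214] → contains → no.
iota [t=143, t=160] → finishes → no.
kappa [t=29, t=129] → overlaps → yes.
mu [t=113, t=238] → contains → no.
theta [t=228, t=266] → after → no.
Result: kappa.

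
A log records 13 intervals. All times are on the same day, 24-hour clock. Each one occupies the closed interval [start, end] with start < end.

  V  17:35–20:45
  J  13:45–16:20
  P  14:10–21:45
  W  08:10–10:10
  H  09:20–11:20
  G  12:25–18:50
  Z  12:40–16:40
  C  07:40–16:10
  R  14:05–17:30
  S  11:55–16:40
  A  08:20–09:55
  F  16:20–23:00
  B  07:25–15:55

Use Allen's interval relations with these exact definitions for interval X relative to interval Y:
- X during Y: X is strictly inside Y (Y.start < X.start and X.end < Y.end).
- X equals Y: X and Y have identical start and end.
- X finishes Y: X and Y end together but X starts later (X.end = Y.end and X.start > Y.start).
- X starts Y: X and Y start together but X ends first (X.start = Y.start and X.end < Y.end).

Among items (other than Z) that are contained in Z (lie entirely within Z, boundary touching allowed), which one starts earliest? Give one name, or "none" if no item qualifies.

Target Z = [12:40, 16:40].
A [08:20, 09:55] → before → excluded.
B [07:25, 15:55] → overlaps → excluded.
C [07:40, 16:10] → overlaps → excluded.
F [16:20, 23:00] → overlapped-by → excluded.
G [12:25, 18:50] → contains → excluded.
H [09:20, 11:20] → before → excluded.
J [13:45, 16:20] → during → candidate.
P [14:10, 21:45] → overlapped-by → excluded.
R [14:05, 17:30] → overlapped-by → excluded.
S [11:55, 16:40] → finished-by → excluded.
V [17:35, 20:45] → after → excluded.
W [08:10, 10:10] → before → excluded.
Among candidates, earliest start is 13:45 → J.

J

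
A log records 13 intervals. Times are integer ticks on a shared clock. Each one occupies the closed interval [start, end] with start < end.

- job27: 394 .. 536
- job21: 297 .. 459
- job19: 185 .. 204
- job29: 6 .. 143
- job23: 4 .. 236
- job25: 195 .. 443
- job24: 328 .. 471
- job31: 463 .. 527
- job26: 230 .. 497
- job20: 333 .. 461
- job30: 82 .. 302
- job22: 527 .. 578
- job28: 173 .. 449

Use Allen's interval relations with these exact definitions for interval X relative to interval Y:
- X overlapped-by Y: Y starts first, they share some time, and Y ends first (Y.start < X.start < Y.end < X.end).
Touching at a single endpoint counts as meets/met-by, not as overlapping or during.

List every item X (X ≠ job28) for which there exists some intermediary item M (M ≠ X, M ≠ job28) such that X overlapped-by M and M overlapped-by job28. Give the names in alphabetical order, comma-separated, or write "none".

job20, job22, job24, job27, job31

Target job28 = [173, 449].
Intermediaries M with M overlapped-by job28: job20, job21, job24, job26, job27.
Via job20 — items with X overlapped-by job20: job27.
Via job21 — items with X overlapped-by job21: job20, job24, job27.
Via job24 — items with X overlapped-by job24: job27, job31.
Via job26 — items with X overlapped-by job26: job27, job31.
Via job27 — items with X overlapped-by job27: job22.
Union: job20, job22, job24, job27, job31.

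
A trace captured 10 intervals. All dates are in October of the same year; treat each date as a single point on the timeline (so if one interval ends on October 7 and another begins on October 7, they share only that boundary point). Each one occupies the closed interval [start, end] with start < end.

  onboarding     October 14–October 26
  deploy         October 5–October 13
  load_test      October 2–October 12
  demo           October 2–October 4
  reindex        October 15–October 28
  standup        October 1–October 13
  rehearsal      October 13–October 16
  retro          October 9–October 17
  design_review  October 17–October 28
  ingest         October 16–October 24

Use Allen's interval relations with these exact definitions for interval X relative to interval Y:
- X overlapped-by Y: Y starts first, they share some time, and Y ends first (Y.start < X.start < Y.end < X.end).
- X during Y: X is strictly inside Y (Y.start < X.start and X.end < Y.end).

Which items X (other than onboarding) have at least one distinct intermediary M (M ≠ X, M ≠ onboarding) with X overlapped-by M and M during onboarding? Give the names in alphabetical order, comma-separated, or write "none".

design_review

Target onboarding = [October 14, October 26].
Intermediaries M with M during onboarding: ingest.
Via ingest — items with X overlapped-by ingest: design_review.
Union: design_review.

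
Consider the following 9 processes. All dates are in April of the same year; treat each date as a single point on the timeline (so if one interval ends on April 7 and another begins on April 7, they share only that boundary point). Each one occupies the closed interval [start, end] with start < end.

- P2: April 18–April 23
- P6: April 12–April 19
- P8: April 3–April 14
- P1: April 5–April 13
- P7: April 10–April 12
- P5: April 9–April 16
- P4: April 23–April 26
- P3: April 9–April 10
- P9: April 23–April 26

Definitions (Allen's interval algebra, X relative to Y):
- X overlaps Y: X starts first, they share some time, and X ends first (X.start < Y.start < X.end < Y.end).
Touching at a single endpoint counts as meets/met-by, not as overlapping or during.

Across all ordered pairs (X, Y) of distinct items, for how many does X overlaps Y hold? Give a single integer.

6

Checking all 72 ordered pairs for relation 'overlaps'; matching pairs in alphabetical order:
(P1, P5): P1 overlaps P5 ✓
(P1, P6): P1 overlaps P6 ✓
(P5, P6): P5 overlaps P6 ✓
(P6, P2): P6 overlaps P2 ✓
(P8, P5): P8 overlaps P5 ✓
(P8, P6): P8 overlaps P6 ✓
Count: 6.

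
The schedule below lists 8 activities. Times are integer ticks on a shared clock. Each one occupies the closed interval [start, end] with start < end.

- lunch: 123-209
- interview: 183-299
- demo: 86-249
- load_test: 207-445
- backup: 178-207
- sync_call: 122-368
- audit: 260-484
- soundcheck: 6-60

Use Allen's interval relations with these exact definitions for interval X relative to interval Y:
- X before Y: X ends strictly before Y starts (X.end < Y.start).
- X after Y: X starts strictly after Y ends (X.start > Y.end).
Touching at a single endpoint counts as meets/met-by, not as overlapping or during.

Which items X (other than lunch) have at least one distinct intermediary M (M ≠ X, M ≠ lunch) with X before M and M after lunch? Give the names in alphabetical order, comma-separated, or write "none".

backup, demo, soundcheck

Target lunch = [123, 209].
Intermediaries M with M after lunch: audit.
Via audit — items with X before audit: backup, demo, soundcheck.
Union: backup, demo, soundcheck.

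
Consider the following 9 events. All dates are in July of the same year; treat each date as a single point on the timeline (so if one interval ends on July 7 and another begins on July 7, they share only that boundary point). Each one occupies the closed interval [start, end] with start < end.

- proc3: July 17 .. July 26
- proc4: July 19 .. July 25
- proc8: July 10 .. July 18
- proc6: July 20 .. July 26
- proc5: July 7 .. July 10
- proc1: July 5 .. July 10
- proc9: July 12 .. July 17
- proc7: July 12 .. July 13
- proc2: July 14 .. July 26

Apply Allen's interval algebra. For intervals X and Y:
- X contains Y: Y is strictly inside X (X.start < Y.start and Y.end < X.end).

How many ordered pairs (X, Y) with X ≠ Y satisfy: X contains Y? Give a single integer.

4

Checking all 72 ordered pairs for relation 'contains'; matching pairs in alphabetical order:
(proc2, proc4): proc2 contains proc4 ✓
(proc3, proc4): proc3 contains proc4 ✓
(proc8, proc7): proc8 contains proc7 ✓
(proc8, proc9): proc8 contains proc9 ✓
Count: 4.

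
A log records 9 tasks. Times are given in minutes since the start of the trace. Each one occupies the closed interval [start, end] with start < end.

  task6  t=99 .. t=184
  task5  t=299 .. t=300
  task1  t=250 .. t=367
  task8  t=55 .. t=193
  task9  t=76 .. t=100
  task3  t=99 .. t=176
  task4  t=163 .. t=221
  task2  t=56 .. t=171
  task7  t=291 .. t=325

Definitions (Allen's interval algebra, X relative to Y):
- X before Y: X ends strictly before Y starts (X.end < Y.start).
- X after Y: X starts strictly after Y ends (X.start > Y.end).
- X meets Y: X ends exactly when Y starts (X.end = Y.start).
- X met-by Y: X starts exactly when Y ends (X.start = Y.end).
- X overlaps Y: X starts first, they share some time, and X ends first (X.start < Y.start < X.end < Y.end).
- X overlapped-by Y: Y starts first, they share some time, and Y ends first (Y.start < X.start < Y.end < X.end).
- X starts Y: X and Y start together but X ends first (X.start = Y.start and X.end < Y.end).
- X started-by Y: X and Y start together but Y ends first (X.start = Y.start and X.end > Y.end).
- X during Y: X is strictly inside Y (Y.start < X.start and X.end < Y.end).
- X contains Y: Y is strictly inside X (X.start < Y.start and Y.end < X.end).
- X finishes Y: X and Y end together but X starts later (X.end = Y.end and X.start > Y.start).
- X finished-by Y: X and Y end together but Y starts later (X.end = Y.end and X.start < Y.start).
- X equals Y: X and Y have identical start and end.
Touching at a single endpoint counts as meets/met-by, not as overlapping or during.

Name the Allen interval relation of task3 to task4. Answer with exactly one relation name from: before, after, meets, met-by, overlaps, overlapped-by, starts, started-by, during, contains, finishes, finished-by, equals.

overlaps

task3 = [t=99, t=176]; task4 = [t=163, t=221].
Compare endpoints: task3.start < task4.start, task3.start < task4.end, task3.end > task4.start, task3.end < task4.end.
That pattern is 'overlaps'.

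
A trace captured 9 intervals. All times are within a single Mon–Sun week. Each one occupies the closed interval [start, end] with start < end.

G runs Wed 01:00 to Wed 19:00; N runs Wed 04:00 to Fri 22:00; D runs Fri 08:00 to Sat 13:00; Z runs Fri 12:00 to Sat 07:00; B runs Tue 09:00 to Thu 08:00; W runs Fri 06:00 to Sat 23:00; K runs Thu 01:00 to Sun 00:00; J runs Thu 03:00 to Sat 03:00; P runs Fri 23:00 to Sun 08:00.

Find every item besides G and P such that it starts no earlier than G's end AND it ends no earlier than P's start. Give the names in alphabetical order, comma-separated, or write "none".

Conditions: its start is no earlier than G's end (X.start >= Wed 19:00) AND its end is no earlier than P's start (X.end >= Fri 23:00).
B: start Tue 09:00 >= Wed 19:00? ✗; end Thu 08:00 >= Fri 23:00? ✗ → no.
D: start Fri 08:00 >= Wed 19:00? ✓; end Sat 13:00 >= Fri 23:00? ✓ → yes.
J: start Thu 03:00 >= Wed 19:00? ✓; end Sat 03:00 >= Fri 23:00? ✓ → yes.
K: start Thu 01:00 >= Wed 19:00? ✓; end Sun 00:00 >= Fri 23:00? ✓ → yes.
N: start Wed 04:00 >= Wed 19:00? ✗; end Fri 22:00 >= Fri 23:00? ✗ → no.
W: start Fri 06:00 >= Wed 19:00? ✓; end Sat 23:00 >= Fri 23:00? ✓ → yes.
Z: start Fri 12:00 >= Wed 19:00? ✓; end Sat 07:00 >= Fri 23:00? ✓ → yes.
Result: D, J, K, W, Z.

D, J, K, W, Z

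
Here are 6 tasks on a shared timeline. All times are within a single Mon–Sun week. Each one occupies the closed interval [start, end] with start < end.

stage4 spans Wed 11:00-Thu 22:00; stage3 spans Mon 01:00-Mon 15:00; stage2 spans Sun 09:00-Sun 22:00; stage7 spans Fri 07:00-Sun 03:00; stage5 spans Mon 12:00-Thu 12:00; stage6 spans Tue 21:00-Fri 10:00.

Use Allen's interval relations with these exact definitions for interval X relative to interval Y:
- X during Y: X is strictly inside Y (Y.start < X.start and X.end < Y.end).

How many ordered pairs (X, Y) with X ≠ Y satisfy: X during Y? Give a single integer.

Checking all 30 ordered pairs for relation 'during'; matching pairs in alphabetical order:
(stage4, stage6): stage4 during stage6 ✓
Count: 1.

1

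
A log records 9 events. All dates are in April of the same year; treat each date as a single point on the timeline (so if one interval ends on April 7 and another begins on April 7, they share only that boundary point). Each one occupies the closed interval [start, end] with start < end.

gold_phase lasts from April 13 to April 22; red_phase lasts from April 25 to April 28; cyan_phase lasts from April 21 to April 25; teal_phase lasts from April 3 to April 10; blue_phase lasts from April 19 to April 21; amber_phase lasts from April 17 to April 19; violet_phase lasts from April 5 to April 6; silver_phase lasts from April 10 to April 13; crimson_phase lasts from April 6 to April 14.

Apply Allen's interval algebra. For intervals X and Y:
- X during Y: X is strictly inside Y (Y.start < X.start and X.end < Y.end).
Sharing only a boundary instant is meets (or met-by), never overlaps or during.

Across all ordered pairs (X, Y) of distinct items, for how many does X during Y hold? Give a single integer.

Checking all 72 ordered pairs for relation 'during'; matching pairs in alphabetical order:
(amber_phase, gold_phase): amber_phase during gold_phase ✓
(blue_phase, gold_phase): blue_phase during gold_phase ✓
(silver_phase, crimson_phase): silver_phase during crimson_phase ✓
(violet_phase, teal_phase): violet_phase during teal_phase ✓
Count: 4.

4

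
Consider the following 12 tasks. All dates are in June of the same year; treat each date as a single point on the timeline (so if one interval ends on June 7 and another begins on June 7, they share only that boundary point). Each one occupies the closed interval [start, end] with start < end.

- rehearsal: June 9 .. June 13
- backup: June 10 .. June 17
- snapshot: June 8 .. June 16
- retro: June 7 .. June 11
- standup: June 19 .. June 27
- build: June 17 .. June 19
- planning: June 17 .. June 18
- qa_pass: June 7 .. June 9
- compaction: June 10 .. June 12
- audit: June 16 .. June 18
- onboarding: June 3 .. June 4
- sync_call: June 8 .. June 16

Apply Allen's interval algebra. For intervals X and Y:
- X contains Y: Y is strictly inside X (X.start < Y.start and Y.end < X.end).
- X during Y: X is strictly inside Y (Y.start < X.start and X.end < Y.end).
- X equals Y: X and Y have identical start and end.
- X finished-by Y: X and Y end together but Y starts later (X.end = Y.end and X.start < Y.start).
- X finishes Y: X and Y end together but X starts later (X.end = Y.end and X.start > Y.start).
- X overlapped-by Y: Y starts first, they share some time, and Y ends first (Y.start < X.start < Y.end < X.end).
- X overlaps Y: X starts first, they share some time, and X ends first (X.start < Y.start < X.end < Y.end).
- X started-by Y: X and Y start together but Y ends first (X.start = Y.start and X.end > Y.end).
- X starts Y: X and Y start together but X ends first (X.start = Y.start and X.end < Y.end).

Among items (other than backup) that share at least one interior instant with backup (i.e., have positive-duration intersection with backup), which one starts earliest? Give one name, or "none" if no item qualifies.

retro

Target backup = [June 10, June 17].
audit [June 16, June 18] → overlapped-by → candidate.
build [June 17, June 19] → met-by → excluded.
compaction [June 10, June 12] → starts → candidate.
onboarding [June 3, June 4] → before → excluded.
planning [June 17, June 18] → met-by → excluded.
qa_pass [June 7, June 9] → before → excluded.
rehearsal [June 9, June 13] → overlaps → candidate.
retro [June 7, June 11] → overlaps → candidate.
snapshot [June 8, June 16] → overlaps → candidate.
standup [June 19, June 27] → after → excluded.
sync_call [June 8, June 16] → overlaps → candidate.
Among candidates, earliest start is June 7 → retro.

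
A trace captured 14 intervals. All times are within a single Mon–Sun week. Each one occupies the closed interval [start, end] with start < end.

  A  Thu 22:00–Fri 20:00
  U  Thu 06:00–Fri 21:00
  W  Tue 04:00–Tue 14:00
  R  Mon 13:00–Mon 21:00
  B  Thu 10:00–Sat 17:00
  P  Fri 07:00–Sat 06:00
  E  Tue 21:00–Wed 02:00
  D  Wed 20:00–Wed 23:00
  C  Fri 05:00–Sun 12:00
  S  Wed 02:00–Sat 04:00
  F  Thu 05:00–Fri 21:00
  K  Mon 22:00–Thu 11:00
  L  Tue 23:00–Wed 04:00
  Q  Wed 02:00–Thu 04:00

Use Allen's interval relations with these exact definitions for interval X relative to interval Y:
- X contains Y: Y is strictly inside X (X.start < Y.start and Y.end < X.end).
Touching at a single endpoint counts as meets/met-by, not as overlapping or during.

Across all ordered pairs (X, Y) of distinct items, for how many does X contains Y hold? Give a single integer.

Checking all 182 ordered pairs for relation 'contains'; matching pairs in alphabetical order:
(B, A): B contains A ✓
(B, P): B contains P ✓
(C, P): C contains P ✓
(F, A): F contains A ✓
(K, D): K contains D ✓
(K, E): K contains E ✓
(K, L): K contains L ✓
(K, Q): K contains Q ✓
(K, W): K contains W ✓
(Q, D): Q contains D ✓
(S, A): S contains A ✓
(S, D): S contains D ✓
(S, F): S contains F ✓
(S, U): S contains U ✓
(U, A): U contains A ✓
Count: 15.

15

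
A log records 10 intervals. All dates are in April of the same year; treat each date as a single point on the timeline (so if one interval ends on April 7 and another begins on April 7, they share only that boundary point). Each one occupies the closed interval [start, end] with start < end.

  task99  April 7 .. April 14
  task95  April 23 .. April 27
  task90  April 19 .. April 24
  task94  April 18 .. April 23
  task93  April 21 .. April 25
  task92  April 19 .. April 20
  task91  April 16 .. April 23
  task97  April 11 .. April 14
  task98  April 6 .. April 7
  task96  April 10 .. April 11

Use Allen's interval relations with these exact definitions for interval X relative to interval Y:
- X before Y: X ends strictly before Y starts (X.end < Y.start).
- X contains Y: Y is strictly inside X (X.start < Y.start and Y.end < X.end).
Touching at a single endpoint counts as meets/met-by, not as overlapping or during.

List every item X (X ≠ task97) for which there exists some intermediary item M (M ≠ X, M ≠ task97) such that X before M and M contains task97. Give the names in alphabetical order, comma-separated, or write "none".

Target task97 = [April 11, April 14].
Intermediaries M with M contains task97: none.
Union: none.

none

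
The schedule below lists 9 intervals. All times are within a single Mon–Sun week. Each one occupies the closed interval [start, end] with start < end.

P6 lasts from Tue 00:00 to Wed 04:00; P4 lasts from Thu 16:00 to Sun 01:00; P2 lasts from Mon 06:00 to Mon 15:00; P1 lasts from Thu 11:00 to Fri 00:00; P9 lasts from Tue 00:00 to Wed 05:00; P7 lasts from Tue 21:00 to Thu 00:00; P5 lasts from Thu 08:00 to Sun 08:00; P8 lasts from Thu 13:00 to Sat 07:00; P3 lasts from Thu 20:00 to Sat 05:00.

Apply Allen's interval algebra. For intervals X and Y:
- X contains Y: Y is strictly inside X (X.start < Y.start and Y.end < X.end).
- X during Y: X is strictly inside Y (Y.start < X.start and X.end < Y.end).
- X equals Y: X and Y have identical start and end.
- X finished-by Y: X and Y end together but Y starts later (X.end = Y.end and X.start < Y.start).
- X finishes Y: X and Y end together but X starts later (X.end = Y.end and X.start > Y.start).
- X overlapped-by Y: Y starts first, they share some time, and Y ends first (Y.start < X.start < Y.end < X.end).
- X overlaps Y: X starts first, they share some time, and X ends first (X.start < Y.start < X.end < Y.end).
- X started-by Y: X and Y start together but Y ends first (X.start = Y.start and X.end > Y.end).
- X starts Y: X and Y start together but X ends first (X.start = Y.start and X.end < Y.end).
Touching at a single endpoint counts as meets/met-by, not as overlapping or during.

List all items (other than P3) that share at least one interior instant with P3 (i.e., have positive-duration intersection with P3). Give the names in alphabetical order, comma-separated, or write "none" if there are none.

P1, P4, P5, P8

Target P3 = [Thu 20:00, Sat 05:00].
P1 [Thu 11:00, Fri 00:00] → overlaps → yes.
P2 [Mon 06:00, Mon 15:00] → before → no.
P4 [Thu 16:00, Sun 01:00] → contains → yes.
P5 [Thu 08:00, Sun 08:00] → contains → yes.
P6 [Tue 00:00, Wed 04:00] → before → no.
P7 [Tue 21:00, Thu 00:00] → before → no.
P8 [Thu 13:00, Sat 07:00] → contains → yes.
P9 [Tue 00:00, Wed 05:00] → before → no.
Result: P1, P4, P5, P8.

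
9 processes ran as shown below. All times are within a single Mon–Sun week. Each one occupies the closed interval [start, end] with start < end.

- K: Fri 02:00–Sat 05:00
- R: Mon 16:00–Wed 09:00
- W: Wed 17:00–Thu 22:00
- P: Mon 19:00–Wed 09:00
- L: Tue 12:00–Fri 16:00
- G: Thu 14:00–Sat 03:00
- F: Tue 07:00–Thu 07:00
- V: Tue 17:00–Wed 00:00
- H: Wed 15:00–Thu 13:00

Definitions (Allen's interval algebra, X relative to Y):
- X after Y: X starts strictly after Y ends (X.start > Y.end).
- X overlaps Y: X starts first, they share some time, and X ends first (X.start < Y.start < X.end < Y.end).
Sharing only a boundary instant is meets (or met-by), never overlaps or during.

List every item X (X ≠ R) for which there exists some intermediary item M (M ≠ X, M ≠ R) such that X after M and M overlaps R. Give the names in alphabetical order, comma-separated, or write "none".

Target R = [Mon 16:00, Wed 09:00].
Intermediaries M with M overlaps R: none.
Union: none.

none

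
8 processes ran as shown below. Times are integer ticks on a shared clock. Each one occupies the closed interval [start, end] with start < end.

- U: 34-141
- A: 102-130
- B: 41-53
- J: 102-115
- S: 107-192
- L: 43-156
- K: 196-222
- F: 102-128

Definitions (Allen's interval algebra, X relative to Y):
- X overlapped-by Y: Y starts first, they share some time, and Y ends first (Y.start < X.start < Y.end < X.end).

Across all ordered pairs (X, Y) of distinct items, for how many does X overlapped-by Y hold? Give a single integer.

Checking all 56 ordered pairs for relation 'overlapped-by'; matching pairs in alphabetical order:
(L, B): L overlapped-by B ✓
(L, U): L overlapped-by U ✓
(S, A): S overlapped-by A ✓
(S, F): S overlapped-by F ✓
(S, J): S overlapped-by J ✓
(S, L): S overlapped-by L ✓
(S, U): S overlapped-by U ✓
Count: 7.

7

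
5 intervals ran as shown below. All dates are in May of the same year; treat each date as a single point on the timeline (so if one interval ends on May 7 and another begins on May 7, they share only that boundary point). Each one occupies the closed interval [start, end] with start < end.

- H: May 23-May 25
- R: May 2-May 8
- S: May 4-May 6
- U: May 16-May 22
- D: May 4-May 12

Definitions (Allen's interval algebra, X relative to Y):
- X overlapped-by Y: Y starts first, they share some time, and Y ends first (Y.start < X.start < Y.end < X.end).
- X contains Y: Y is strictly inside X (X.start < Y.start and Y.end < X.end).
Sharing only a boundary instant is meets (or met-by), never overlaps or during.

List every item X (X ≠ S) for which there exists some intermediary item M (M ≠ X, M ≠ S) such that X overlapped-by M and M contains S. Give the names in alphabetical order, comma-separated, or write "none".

D

Target S = [May 4, May 6].
Intermediaries M with M contains S: R.
Via R — items with X overlapped-by R: D.
Union: D.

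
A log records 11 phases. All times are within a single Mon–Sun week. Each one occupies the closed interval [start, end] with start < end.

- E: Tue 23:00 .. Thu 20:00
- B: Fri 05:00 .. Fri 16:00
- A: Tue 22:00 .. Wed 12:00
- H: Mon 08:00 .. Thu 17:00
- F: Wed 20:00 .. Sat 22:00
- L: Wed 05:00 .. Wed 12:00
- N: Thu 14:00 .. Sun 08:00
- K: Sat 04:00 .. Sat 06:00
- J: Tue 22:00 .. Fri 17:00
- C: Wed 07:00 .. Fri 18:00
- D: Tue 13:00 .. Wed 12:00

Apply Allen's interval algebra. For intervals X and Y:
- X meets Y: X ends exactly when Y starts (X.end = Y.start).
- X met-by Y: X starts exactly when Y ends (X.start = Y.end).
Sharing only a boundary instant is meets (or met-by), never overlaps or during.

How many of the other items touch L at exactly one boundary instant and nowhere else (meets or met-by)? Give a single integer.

Target L = [Wed 05:00, Wed 12:00].
A [Tue 22:00, Wed 12:00] → finished-by → no.
B [Fri 05:00, Fri 16:00] → after → no.
C [Wed 07:00, Fri 18:00] → overlapped-by → no.
D [Tue 13:00, Wed 12:00] → finished-by → no.
E [Tue 23:00, Thu 20:00] → contains → no.
F [Wed 20:00, Sat 22:00] → after → no.
H [Mon 08:00, Thu 17:00] → contains → no.
J [Tue 22:00, Fri 17:00] → contains → no.
K [Sat 04:00, Sat 06:00] → after → no.
N [Thu 14:00, Sun 08:00] → after → no.
Total: 0.

0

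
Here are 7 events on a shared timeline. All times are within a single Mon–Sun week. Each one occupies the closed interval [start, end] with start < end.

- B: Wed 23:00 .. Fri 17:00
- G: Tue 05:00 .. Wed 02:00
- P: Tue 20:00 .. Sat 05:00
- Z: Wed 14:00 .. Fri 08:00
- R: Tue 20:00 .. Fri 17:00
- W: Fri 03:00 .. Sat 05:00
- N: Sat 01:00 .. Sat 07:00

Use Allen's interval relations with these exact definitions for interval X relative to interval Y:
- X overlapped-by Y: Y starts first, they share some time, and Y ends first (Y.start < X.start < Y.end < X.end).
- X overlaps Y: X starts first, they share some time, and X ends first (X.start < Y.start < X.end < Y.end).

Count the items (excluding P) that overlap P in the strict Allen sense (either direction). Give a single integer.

Target P = [Tue 20:00, Sat 05:00].
B [Wed 23:00, Fri 17:00] → during → no.
G [Tue 05:00, Wed 02:00] → overlaps → counts.
N [Sat 01:00, Sat 07:00] → overlapped-by → counts.
R [Tue 20:00, Fri 17:00] → starts → no.
W [Fri 03:00, Sat 05:00] → finishes → no.
Z [Wed 14:00, Fri 08:00] → during → no.
Total: 2.

2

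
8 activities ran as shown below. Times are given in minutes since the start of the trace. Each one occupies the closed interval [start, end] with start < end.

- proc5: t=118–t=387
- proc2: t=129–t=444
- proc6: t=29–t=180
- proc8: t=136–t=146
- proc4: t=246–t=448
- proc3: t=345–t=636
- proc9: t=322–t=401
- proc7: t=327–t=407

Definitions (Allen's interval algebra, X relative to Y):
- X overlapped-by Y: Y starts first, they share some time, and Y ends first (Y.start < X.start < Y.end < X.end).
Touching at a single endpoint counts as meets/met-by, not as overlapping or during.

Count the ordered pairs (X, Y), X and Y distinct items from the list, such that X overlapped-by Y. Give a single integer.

13

Checking all 56 ordered pairs for relation 'overlapped-by'; matching pairs in alphabetical order:
(proc2, proc5): proc2 overlapped-by proc5 ✓
(proc2, proc6): proc2 overlapped-by proc6 ✓
(proc3, proc2): proc3 overlapped-by proc2 ✓
(proc3, proc4): proc3 overlapped-by proc4 ✓
(proc3, proc5): proc3 overlapped-by proc5 ✓
(proc3, proc7): proc3 overlapped-by proc7 ✓
(proc3, proc9): proc3 overlapped-by proc9 ✓
(proc4, proc2): proc4 overlapped-by proc2 ✓
(proc4, proc5): proc4 overlapped-by proc5 ✓
(proc5, proc6): proc5 overlapped-by proc6 ✓
(proc7, proc5): proc7 overlapped-by proc5 ✓
(proc7, proc9): proc7 overlapped-by proc9 ✓
(proc9, proc5): proc9 overlapped-by proc5 ✓
Count: 13.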